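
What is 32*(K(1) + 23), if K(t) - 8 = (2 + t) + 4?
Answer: 1216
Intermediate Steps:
K(t) = 14 + t (K(t) = 8 + ((2 + t) + 4) = 8 + (6 + t) = 14 + t)
32*(K(1) + 23) = 32*((14 + 1) + 23) = 32*(15 + 23) = 32*38 = 1216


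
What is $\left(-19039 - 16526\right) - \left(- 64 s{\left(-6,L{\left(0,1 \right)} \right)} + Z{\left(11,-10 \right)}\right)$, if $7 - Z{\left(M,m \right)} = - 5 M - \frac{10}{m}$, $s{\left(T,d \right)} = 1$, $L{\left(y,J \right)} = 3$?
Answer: $-35562$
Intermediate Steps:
$Z{\left(M,m \right)} = 7 + 5 M + \frac{10}{m}$ ($Z{\left(M,m \right)} = 7 - \left(- 5 M - \frac{10}{m}\right) = 7 - \left(- \frac{10}{m} - 5 M\right) = 7 + \left(5 M + \frac{10}{m}\right) = 7 + 5 M + \frac{10}{m}$)
$\left(-19039 - 16526\right) - \left(- 64 s{\left(-6,L{\left(0,1 \right)} \right)} + Z{\left(11,-10 \right)}\right) = \left(-19039 - 16526\right) - \left(\left(-64\right) 1 + \left(7 + 5 \cdot 11 + \frac{10}{-10}\right)\right) = -35565 - \left(-64 + \left(7 + 55 + 10 \left(- \frac{1}{10}\right)\right)\right) = -35565 - \left(-64 + \left(7 + 55 - 1\right)\right) = -35565 - \left(-64 + 61\right) = -35565 - -3 = -35565 + 3 = -35562$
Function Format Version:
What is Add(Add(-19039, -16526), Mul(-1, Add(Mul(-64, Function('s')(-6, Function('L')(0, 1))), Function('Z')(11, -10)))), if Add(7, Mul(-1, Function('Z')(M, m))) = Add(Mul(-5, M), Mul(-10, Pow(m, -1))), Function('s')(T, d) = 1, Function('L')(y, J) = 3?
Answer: -35562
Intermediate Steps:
Function('Z')(M, m) = Add(7, Mul(5, M), Mul(10, Pow(m, -1))) (Function('Z')(M, m) = Add(7, Mul(-1, Add(Mul(-5, M), Mul(-10, Pow(m, -1))))) = Add(7, Mul(-1, Add(Mul(-10, Pow(m, -1)), Mul(-5, M)))) = Add(7, Add(Mul(5, M), Mul(10, Pow(m, -1)))) = Add(7, Mul(5, M), Mul(10, Pow(m, -1))))
Add(Add(-19039, -16526), Mul(-1, Add(Mul(-64, Function('s')(-6, Function('L')(0, 1))), Function('Z')(11, -10)))) = Add(Add(-19039, -16526), Mul(-1, Add(Mul(-64, 1), Add(7, Mul(5, 11), Mul(10, Pow(-10, -1)))))) = Add(-35565, Mul(-1, Add(-64, Add(7, 55, Mul(10, Rational(-1, 10)))))) = Add(-35565, Mul(-1, Add(-64, Add(7, 55, -1)))) = Add(-35565, Mul(-1, Add(-64, 61))) = Add(-35565, Mul(-1, -3)) = Add(-35565, 3) = -35562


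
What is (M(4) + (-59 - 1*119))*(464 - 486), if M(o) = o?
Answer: 3828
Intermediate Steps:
(M(4) + (-59 - 1*119))*(464 - 486) = (4 + (-59 - 1*119))*(464 - 486) = (4 + (-59 - 119))*(-22) = (4 - 178)*(-22) = -174*(-22) = 3828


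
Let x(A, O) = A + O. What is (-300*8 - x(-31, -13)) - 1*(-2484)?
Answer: 128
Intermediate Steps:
(-300*8 - x(-31, -13)) - 1*(-2484) = (-300*8 - (-31 - 13)) - 1*(-2484) = (-2400 - 1*(-44)) + 2484 = (-2400 + 44) + 2484 = -2356 + 2484 = 128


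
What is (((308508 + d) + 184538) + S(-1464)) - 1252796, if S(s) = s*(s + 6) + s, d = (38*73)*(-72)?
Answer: 1173570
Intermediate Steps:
d = -199728 (d = 2774*(-72) = -199728)
S(s) = s + s*(6 + s) (S(s) = s*(6 + s) + s = s + s*(6 + s))
(((308508 + d) + 184538) + S(-1464)) - 1252796 = (((308508 - 199728) + 184538) - 1464*(7 - 1464)) - 1252796 = ((108780 + 184538) - 1464*(-1457)) - 1252796 = (293318 + 2133048) - 1252796 = 2426366 - 1252796 = 1173570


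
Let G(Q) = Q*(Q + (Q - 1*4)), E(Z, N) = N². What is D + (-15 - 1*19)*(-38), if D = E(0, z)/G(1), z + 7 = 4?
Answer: 2575/2 ≈ 1287.5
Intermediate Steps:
z = -3 (z = -7 + 4 = -3)
G(Q) = Q*(-4 + 2*Q) (G(Q) = Q*(Q + (Q - 4)) = Q*(Q + (-4 + Q)) = Q*(-4 + 2*Q))
D = -9/2 (D = (-3)²/((2*1*(-2 + 1))) = 9/((2*1*(-1))) = 9/(-2) = 9*(-½) = -9/2 ≈ -4.5000)
D + (-15 - 1*19)*(-38) = -9/2 + (-15 - 1*19)*(-38) = -9/2 + (-15 - 19)*(-38) = -9/2 - 34*(-38) = -9/2 + 1292 = 2575/2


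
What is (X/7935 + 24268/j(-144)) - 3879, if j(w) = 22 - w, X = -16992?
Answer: -819951947/219535 ≈ -3734.9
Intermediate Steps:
(X/7935 + 24268/j(-144)) - 3879 = (-16992/7935 + 24268/(22 - 1*(-144))) - 3879 = (-16992*1/7935 + 24268/(22 + 144)) - 3879 = (-5664/2645 + 24268/166) - 3879 = (-5664/2645 + 24268*(1/166)) - 3879 = (-5664/2645 + 12134/83) - 3879 = 31624318/219535 - 3879 = -819951947/219535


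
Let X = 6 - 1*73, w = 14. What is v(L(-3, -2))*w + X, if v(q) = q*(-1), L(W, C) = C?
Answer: -39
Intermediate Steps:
v(q) = -q
X = -67 (X = 6 - 73 = -67)
v(L(-3, -2))*w + X = -1*(-2)*14 - 67 = 2*14 - 67 = 28 - 67 = -39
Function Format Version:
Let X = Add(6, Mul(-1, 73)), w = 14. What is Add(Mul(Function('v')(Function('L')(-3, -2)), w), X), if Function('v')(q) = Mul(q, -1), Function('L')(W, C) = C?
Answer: -39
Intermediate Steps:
Function('v')(q) = Mul(-1, q)
X = -67 (X = Add(6, -73) = -67)
Add(Mul(Function('v')(Function('L')(-3, -2)), w), X) = Add(Mul(Mul(-1, -2), 14), -67) = Add(Mul(2, 14), -67) = Add(28, -67) = -39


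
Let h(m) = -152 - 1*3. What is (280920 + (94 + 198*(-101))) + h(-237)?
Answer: 260861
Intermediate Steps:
h(m) = -155 (h(m) = -152 - 3 = -155)
(280920 + (94 + 198*(-101))) + h(-237) = (280920 + (94 + 198*(-101))) - 155 = (280920 + (94 - 19998)) - 155 = (280920 - 19904) - 155 = 261016 - 155 = 260861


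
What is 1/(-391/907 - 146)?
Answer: -907/132813 ≈ -0.0068292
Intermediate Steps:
1/(-391/907 - 146) = 1/(-132813/907) = -907/132813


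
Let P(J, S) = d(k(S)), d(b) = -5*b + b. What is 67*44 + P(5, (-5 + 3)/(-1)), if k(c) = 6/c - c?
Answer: 2944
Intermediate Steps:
k(c) = -c + 6/c
d(b) = -4*b
P(J, S) = -24/S + 4*S (P(J, S) = -4*(-S + 6/S) = -24/S + 4*S)
67*44 + P(5, (-5 + 3)/(-1)) = 67*44 + (-24*(-1/(-5 + 3)) + 4*((-5 + 3)/(-1))) = 2948 + (-24/((-2*(-1))) + 4*(-2*(-1))) = 2948 + (-24/2 + 4*2) = 2948 + (-24*½ + 8) = 2948 + (-12 + 8) = 2948 - 4 = 2944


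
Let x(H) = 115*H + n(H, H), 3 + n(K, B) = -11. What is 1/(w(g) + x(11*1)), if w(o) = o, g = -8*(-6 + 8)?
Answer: 1/1235 ≈ 0.00080972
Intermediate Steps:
n(K, B) = -14 (n(K, B) = -3 - 11 = -14)
g = -16 (g = -8*2 = -16)
x(H) = -14 + 115*H (x(H) = 115*H - 14 = -14 + 115*H)
1/(w(g) + x(11*1)) = 1/(-16 + (-14 + 115*(11*1))) = 1/(-16 + (-14 + 115*11)) = 1/(-16 + (-14 + 1265)) = 1/(-16 + 1251) = 1/1235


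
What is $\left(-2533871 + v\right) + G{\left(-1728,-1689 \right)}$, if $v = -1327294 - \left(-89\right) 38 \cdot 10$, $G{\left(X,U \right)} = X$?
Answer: $-3829073$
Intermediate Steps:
$v = -1293474$ ($v = -1327294 - \left(-3382\right) 10 = -1327294 - -33820 = -1327294 + 33820 = -1293474$)
$\left(-2533871 + v\right) + G{\left(-1728,-1689 \right)} = \left(-2533871 - 1293474\right) - 1728 = -3827345 - 1728 = -3829073$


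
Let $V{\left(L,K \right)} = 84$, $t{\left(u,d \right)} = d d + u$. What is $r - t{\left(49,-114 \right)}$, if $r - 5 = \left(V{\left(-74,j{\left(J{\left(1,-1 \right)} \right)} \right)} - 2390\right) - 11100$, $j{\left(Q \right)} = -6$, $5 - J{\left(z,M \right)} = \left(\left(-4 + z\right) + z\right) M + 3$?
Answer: $-26446$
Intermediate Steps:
$t{\left(u,d \right)} = u + d^{2}$ ($t{\left(u,d \right)} = d^{2} + u = u + d^{2}$)
$J{\left(z,M \right)} = 2 - M \left(-4 + 2 z\right)$ ($J{\left(z,M \right)} = 5 - \left(\left(\left(-4 + z\right) + z\right) M + 3\right) = 5 - \left(\left(-4 + 2 z\right) M + 3\right) = 5 - \left(M \left(-4 + 2 z\right) + 3\right) = 5 - \left(3 + M \left(-4 + 2 z\right)\right) = 2 - M \left(-4 + 2 z\right)$)
$r = -13401$ ($r = 5 + \left(\left(84 - 2390\right) - 11100\right) = 5 - 13406 = -13401$)
$r - t{\left(49,-114 \right)} = -13401 - \left(49 + \left(-114\right)^{2}\right) = -13401 - \left(49 + 12996\right) = -13401 - 13045 = -26446$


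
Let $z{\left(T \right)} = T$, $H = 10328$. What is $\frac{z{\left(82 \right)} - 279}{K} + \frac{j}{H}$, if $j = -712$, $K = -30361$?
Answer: $- \frac{2447802}{39196051} \approx -0.06245$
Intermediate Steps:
$\frac{z{\left(82 \right)} - 279}{K} + \frac{j}{H} = \frac{82 - 279}{-30361} - \frac{712}{10328} = \left(-197\right) \left(- \frac{1}{30361}\right) - \frac{89}{1291} = \frac{197}{30361} - \frac{89}{1291} = - \frac{2447802}{39196051}$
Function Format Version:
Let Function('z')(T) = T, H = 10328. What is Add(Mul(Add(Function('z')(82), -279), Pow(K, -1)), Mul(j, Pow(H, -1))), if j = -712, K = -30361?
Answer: Rational(-2447802, 39196051) ≈ -0.062450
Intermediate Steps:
Add(Mul(Add(Function('z')(82), -279), Pow(K, -1)), Mul(j, Pow(H, -1))) = Add(Mul(Add(82, -279), Pow(-30361, -1)), Mul(-712, Pow(10328, -1))) = Add(Mul(-197, Rational(-1, 30361)), Mul(-712, Rational(1, 10328))) = Add(Rational(197, 30361), Rational(-89, 1291)) = Rational(-2447802, 39196051)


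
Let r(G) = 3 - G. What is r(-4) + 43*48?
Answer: 2071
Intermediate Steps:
r(-4) + 43*48 = (3 - 1*(-4)) + 43*48 = (3 + 4) + 2064 = 7 + 2064 = 2071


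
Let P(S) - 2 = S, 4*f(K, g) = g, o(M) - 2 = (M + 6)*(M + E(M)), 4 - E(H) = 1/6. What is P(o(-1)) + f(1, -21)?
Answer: 155/12 ≈ 12.917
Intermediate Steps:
E(H) = 23/6 (E(H) = 4 - 1/6 = 4 - 1*⅙ = 4 - ⅙ = 23/6)
o(M) = 2 + (6 + M)*(23/6 + M) (o(M) = 2 + (M + 6)*(M + 23/6) = 2 + (6 + M)*(23/6 + M))
f(K, g) = g/4
P(S) = 2 + S
P(o(-1)) + f(1, -21) = (2 + (25 + (-1)² + (59/6)*(-1))) + (¼)*(-21) = (2 + (25 + 1 - 59/6)) - 21/4 = (2 + 97/6) - 21/4 = 109/6 - 21/4 = 155/12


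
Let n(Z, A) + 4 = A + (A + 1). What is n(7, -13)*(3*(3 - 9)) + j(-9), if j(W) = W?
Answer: 513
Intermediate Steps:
n(Z, A) = -3 + 2*A (n(Z, A) = -4 + (A + (A + 1)) = -4 + (A + (1 + A)) = -4 + (1 + 2*A) = -3 + 2*A)
n(7, -13)*(3*(3 - 9)) + j(-9) = (-3 + 2*(-13))*(3*(3 - 9)) - 9 = (-3 - 26)*(3*(-6)) - 9 = -29*(-18) - 9 = 522 - 9 = 513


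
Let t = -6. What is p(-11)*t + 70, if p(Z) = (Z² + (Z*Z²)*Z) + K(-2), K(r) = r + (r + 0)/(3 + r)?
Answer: -88478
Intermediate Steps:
K(r) = r + r/(3 + r)
p(Z) = -4 + Z² + Z⁴ (p(Z) = (Z² + (Z*Z²)*Z) - 2*(4 - 2)/(3 - 2) = (Z² + Z³*Z) - 2*2/1 = (Z² + Z⁴) - 2*1*2 = (Z² + Z⁴) - 4 = -4 + Z² + Z⁴)
p(-11)*t + 70 = (-4 + (-11)² + (-11)⁴)*(-6) + 70 = (-4 + 121 + 14641)*(-6) + 70 = 14758*(-6) + 70 = -88548 + 70 = -88478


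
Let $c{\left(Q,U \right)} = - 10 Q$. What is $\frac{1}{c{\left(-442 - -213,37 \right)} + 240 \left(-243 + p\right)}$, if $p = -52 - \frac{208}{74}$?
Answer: $- \frac{37}{2559830} \approx -1.4454 \cdot 10^{-5}$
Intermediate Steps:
$p = - \frac{2028}{37}$ ($p = -52 - 208 \cdot \frac{1}{74} = -52 - \frac{104}{37} = - \frac{2028}{37} \approx -54.811$)
$\frac{1}{c{\left(-442 - -213,37 \right)} + 240 \left(-243 + p\right)} = \frac{1}{- 10 \left(-442 - -213\right) + 240 \left(-243 - \frac{2028}{37}\right)} = \frac{1}{- 10 \left(-442 + 213\right) + 240 \left(- \frac{11019}{37}\right)} = \frac{1}{\left(-10\right) \left(-229\right) - \frac{2644560}{37}} = \frac{1}{2290 - \frac{2644560}{37}} = \frac{1}{- \frac{2559830}{37}} = - \frac{37}{2559830}$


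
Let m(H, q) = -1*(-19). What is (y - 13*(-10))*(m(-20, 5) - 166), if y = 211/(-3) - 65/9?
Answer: -23128/3 ≈ -7709.3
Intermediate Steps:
m(H, q) = 19
y = -698/9 (y = 211*(-⅓) - 65*⅑ = -211/3 - 65/9 = -698/9 ≈ -77.556)
(y - 13*(-10))*(m(-20, 5) - 166) = (-698/9 - 13*(-10))*(19 - 166) = (-698/9 + 130)*(-147) = (472/9)*(-147) = -23128/3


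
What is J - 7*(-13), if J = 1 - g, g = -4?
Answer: 96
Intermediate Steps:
J = 5 (J = 1 - 1*(-4) = 1 + 4 = 5)
J - 7*(-13) = 5 - 7*(-13) = 5 + 91 = 96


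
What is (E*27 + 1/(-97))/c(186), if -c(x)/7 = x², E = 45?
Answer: -58927/11745342 ≈ -0.0050170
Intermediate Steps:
c(x) = -7*x²
(E*27 + 1/(-97))/c(186) = (45*27 + 1/(-97))/((-7*186²)) = (1215 - 1/97)/((-7*34596)) = (117854/97)/(-242172) = (117854/97)*(-1/242172) = -58927/11745342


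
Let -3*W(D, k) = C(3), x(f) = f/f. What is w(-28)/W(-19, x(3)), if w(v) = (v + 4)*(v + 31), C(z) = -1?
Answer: -216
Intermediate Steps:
x(f) = 1
W(D, k) = ⅓ (W(D, k) = -⅓*(-1) = ⅓)
w(v) = (4 + v)*(31 + v)
w(-28)/W(-19, x(3)) = (124 + (-28)² + 35*(-28))/(⅓) = (124 + 784 - 980)*3 = -72*3 = -216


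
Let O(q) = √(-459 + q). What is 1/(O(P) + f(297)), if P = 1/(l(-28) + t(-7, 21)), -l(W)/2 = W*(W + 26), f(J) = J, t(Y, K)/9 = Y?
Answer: 51975/15516901 - 5*I*√562282/15516901 ≈ 0.0033496 - 0.00024163*I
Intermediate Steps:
t(Y, K) = 9*Y
l(W) = -2*W*(26 + W) (l(W) = -2*W*(W + 26) = -2*W*(26 + W))
P = -1/175 (P = 1/(-2*(-28)*(26 - 28) + 9*(-7)) = 1/(-2*(-28)*(-2) - 63) = 1/(-112 - 63) = 1/(-175) = -1/175 ≈ -0.0057143)
1/(O(P) + f(297)) = 1/(√(-459 - 1/175) + 297) = 1/(√(-80326/175) + 297) = 1/(I*√562282/35 + 297) = 1/(297 + I*√562282/35)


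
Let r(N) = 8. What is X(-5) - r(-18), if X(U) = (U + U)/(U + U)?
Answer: -7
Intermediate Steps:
X(U) = 1 (X(U) = (2*U)/((2*U)) = (2*U)*(1/(2*U)) = 1)
X(-5) - r(-18) = 1 - 1*8 = 1 - 8 = -7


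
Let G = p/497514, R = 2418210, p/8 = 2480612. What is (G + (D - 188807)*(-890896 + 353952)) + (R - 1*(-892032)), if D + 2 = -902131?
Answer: 145716128602403162/248757 ≈ 5.8578e+11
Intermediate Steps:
p = 19844896 (p = 8*2480612 = 19844896)
D = -902133 (D = -2 - 902131 = -902133)
G = 9922448/248757 (G = 19844896/497514 = 19844896*(1/497514) = 9922448/248757 ≈ 39.888)
(G + (D - 188807)*(-890896 + 353952)) + (R - 1*(-892032)) = (9922448/248757 + (-902133 - 188807)*(-890896 + 353952)) + (2418210 - 1*(-892032)) = (9922448/248757 - 1090940*(-536944)) + (2418210 + 892032) = (9922448/248757 + 585773687360) + 3310242 = 145715305156533968/248757 + 3310242 = 145716128602403162/248757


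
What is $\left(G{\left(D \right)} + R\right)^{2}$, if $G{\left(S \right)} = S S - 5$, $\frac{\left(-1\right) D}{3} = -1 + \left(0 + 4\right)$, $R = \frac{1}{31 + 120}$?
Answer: $\frac{131721529}{22801} \approx 5777.0$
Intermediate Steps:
$R = \frac{1}{151} \approx 0.0066225$
$D = -9$ ($D = - 3 \left(-1 + \left(0 + 4\right)\right) = - 3 \left(-1 + 4\right) = \left(-3\right) 3 = -9$)
$G{\left(S \right)} = -5 + S^{2}$ ($G{\left(S \right)} = S^{2} - 5 = -5 + S^{2}$)
$\left(G{\left(D \right)} + R\right)^{2} = \left(\left(-5 + \left(-9\right)^{2}\right) + \frac{1}{151}\right)^{2} = \left(\left(-5 + 81\right) + \frac{1}{151}\right)^{2} = \left(76 + \frac{1}{151}\right)^{2} = \left(\frac{11477}{151}\right)^{2} = \frac{131721529}{22801}$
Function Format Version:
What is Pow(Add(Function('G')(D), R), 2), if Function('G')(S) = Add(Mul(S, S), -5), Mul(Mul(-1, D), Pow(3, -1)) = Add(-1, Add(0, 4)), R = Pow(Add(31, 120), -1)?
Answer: Rational(131721529, 22801) ≈ 5777.0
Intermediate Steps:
R = Rational(1, 151) (R = Pow(151, -1) = Rational(1, 151) ≈ 0.0066225)
D = -9 (D = Mul(-3, Add(-1, Add(0, 4))) = Mul(-3, Add(-1, 4)) = Mul(-3, 3) = -9)
Function('G')(S) = Add(-5, Pow(S, 2)) (Function('G')(S) = Add(Pow(S, 2), -5) = Add(-5, Pow(S, 2)))
Pow(Add(Function('G')(D), R), 2) = Pow(Add(Add(-5, Pow(-9, 2)), Rational(1, 151)), 2) = Pow(Add(Add(-5, 81), Rational(1, 151)), 2) = Pow(Add(76, Rational(1, 151)), 2) = Pow(Rational(11477, 151), 2) = Rational(131721529, 22801)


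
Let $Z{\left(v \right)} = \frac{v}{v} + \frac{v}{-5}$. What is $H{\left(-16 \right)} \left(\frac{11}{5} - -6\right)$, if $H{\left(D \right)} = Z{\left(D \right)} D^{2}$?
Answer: $\frac{220416}{25} \approx 8816.6$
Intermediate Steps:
$Z{\left(v \right)} = 1 - \frac{v}{5}$ ($Z{\left(v \right)} = 1 + v \left(- \frac{1}{5}\right) = 1 - \frac{v}{5}$)
$H{\left(D \right)} = D^{2} \left(1 - \frac{D}{5}\right)$ ($H{\left(D \right)} = \left(1 - \frac{D}{5}\right) D^{2} = D^{2} \left(1 - \frac{D}{5}\right)$)
$H{\left(-16 \right)} \left(\frac{11}{5} - -6\right) = \frac{\left(-16\right)^{2} \left(5 - -16\right)}{5} \left(\frac{11}{5} - -6\right) = \frac{1}{5} \cdot 256 \left(5 + 16\right) \left(11 \cdot \frac{1}{5} + 6\right) = \frac{1}{5} \cdot 256 \cdot 21 \left(\frac{11}{5} + 6\right) = \frac{5376}{5} \cdot \frac{41}{5} = \frac{220416}{25}$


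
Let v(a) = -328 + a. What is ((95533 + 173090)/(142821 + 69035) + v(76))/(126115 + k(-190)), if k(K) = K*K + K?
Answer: -53119089/34325968400 ≈ -0.0015475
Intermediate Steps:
k(K) = K + K**2 (k(K) = K**2 + K = K + K**2)
((95533 + 173090)/(142821 + 69035) + v(76))/(126115 + k(-190)) = ((95533 + 173090)/(142821 + 69035) + (-328 + 76))/(126115 - 190*(1 - 190)) = (268623/211856 - 252)/(126115 - 190*(-189)) = (268623*(1/211856) - 252)/(126115 + 35910) = (268623/211856 - 252)/162025 = -53119089/211856*1/162025 = -53119089/34325968400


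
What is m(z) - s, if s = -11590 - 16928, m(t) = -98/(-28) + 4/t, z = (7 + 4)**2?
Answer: 6902211/242 ≈ 28522.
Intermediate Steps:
z = 121 (z = 11**2 = 121)
m(t) = 7/2 + 4/t (m(t) = -98*(-1/28) + 4/t = 7/2 + 4/t)
s = -28518
m(z) - s = (7/2 + 4/121) - 1*(-28518) = (7/2 + 4*(1/121)) + 28518 = (7/2 + 4/121) + 28518 = 855/242 + 28518 = 6902211/242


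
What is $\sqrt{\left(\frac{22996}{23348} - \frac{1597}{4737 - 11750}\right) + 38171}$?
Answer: $\frac{3 \sqrt{7107091216099903093}}{40934881} \approx 195.38$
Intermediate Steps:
$\sqrt{\left(\frac{22996}{23348} - \frac{1597}{4737 - 11750}\right) + 38171} = \sqrt{\left(22996 \cdot \frac{1}{23348} - \frac{1597}{4737 - 11750}\right) + 38171} = \sqrt{\left(\frac{5749}{5837} - \frac{1597}{-7013}\right) + 38171} = \sqrt{\left(\frac{5749}{5837} - - \frac{1597}{7013}\right) + 38171} = \sqrt{\left(\frac{5749}{5837} + \frac{1597}{7013}\right) + 38171} = \sqrt{\frac{49639426}{40934881} + 38171} = \sqrt{\frac{1562574982077}{40934881}} = \frac{3 \sqrt{7107091216099903093}}{40934881}$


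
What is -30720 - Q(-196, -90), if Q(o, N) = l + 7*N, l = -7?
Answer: -30083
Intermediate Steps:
Q(o, N) = -7 + 7*N
-30720 - Q(-196, -90) = -30720 - (-7 + 7*(-90)) = -30720 - (-7 - 630) = -30720 - 1*(-637) = -30720 + 637 = -30083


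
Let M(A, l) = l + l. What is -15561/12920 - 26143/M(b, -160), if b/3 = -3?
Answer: 437879/5440 ≈ 80.492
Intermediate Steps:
b = -9 (b = 3*(-3) = -9)
M(A, l) = 2*l
-15561/12920 - 26143/M(b, -160) = -15561/12920 - 26143/(2*(-160)) = -15561*1/12920 - 26143/(-320) = -819/680 - 26143*(-1/320) = -819/680 + 26143/320 = 437879/5440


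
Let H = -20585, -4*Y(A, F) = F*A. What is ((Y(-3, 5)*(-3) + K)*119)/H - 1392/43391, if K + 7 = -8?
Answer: 85510653/714562988 ≈ 0.11967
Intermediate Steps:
Y(A, F) = -A*F/4 (Y(A, F) = -F*A/4 = -A*F/4)
K = -15 (K = -7 - 8 = -15)
((Y(-3, 5)*(-3) + K)*119)/H - 1392/43391 = ((-¼*(-3)*5*(-3) - 15)*119)/(-20585) - 1392/43391 = (((15/4)*(-3) - 15)*119)*(-1/20585) - 1392*1/43391 = ((-45/4 - 15)*119)*(-1/20585) - 1392/43391 = -105/4*119*(-1/20585) - 1392/43391 = -12495/4*(-1/20585) - 1392/43391 = 2499/16468 - 1392/43391 = 85510653/714562988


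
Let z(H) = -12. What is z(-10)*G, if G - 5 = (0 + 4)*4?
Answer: -252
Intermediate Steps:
G = 21 (G = 5 + (0 + 4)*4 = 5 + 4*4 = 5 + 16 = 21)
z(-10)*G = -12*21 = -252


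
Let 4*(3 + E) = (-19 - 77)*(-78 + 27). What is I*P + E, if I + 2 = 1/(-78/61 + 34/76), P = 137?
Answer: 1507303/1927 ≈ 782.20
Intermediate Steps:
E = 1221 (E = -3 + ((-19 - 77)*(-78 + 27))/4 = -3 + (-96*(-51))/4 = -3 + (¼)*4896 = -3 + 1224 = 1221)
I = -6172/1927 (I = -2 + 1/(-78/61 + 34/76) = -2 + 1/(-78*1/61 + 34*(1/76)) = -2 + 1/(-78/61 + 17/38) = -2 + 1/(-1927/2318) = -2 - 2318/1927 = -6172/1927 ≈ -3.2029)
I*P + E = -6172/1927*137 + 1221 = -845564/1927 + 1221 = 1507303/1927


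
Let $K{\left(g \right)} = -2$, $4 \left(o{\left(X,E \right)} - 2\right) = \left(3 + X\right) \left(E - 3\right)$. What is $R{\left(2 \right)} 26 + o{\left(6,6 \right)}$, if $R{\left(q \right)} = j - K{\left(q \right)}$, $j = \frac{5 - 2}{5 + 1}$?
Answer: $\frac{295}{4} \approx 73.75$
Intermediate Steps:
$j = \frac{1}{2}$ ($j = \frac{3}{6} = 3 \cdot \frac{1}{6} = \frac{1}{2} \approx 0.5$)
$o{\left(X,E \right)} = 2 + \frac{\left(-3 + E\right) \left(3 + X\right)}{4}$ ($o{\left(X,E \right)} = 2 + \frac{\left(3 + X\right) \left(E - 3\right)}{4} = 2 + \frac{\left(3 + X\right) \left(-3 + E\right)}{4} = 2 + \frac{\left(-3 + E\right) \left(3 + X\right)}{4}$)
$R{\left(q \right)} = \frac{5}{2}$ ($R{\left(q \right)} = \frac{1}{2} - -2 = \frac{1}{2} + 2 = \frac{5}{2}$)
$R{\left(2 \right)} 26 + o{\left(6,6 \right)} = \frac{5}{2} \cdot 26 + \left(- \frac{1}{4} - \frac{9}{2} + \frac{3}{4} \cdot 6 + \frac{1}{4} \cdot 6 \cdot 6\right) = 65 + \left(- \frac{1}{4} - \frac{9}{2} + \frac{9}{2} + 9\right) = 65 + \frac{35}{4} = \frac{295}{4}$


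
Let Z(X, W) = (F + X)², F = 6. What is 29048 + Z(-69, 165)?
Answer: 33017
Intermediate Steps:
Z(X, W) = (6 + X)²
29048 + Z(-69, 165) = 29048 + (6 - 69)² = 29048 + (-63)² = 29048 + 3969 = 33017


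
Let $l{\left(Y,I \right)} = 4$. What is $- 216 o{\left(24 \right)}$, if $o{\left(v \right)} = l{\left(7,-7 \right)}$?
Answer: $-864$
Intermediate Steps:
$o{\left(v \right)} = 4$
$- 216 o{\left(24 \right)} = \left(-216\right) 4 = -864$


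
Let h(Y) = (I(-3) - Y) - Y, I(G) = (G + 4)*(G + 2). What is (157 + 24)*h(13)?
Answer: -4887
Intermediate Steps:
I(G) = (2 + G)*(4 + G) (I(G) = (4 + G)*(2 + G) = (2 + G)*(4 + G))
h(Y) = -1 - 2*Y (h(Y) = ((8 + (-3)**2 + 6*(-3)) - Y) - Y = ((8 + 9 - 18) - Y) - Y = (-1 - Y) - Y = -1 - 2*Y)
(157 + 24)*h(13) = (157 + 24)*(-1 - 2*13) = 181*(-1 - 26) = 181*(-27) = -4887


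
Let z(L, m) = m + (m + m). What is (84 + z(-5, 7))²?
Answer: 11025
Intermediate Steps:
z(L, m) = 3*m (z(L, m) = m + 2*m = 3*m)
(84 + z(-5, 7))² = (84 + 3*7)² = (84 + 21)² = 105² = 11025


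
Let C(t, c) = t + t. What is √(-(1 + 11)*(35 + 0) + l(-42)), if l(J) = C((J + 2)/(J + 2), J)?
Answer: I*√418 ≈ 20.445*I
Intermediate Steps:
C(t, c) = 2*t
l(J) = 2 (l(J) = 2*((J + 2)/(J + 2)) = 2*((2 + J)/(2 + J)) = 2*1 = 2)
√(-(1 + 11)*(35 + 0) + l(-42)) = √(-(1 + 11)*(35 + 0) + 2) = √(-12*35 + 2) = √(-1*420 + 2) = √(-420 + 2) = √(-418) = I*√418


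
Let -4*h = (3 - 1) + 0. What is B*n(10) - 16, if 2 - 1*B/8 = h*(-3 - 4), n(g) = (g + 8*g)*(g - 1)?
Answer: -9736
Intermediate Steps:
n(g) = 9*g*(-1 + g) (n(g) = (9*g)*(-1 + g) = 9*g*(-1 + g))
h = -½ (h = -((3 - 1) + 0)/4 = -(2 + 0)/4 = -¼*2 = -½ ≈ -0.50000)
B = -12 (B = 16 - (-4)*(-3 - 4) = 16 - (-4)*(-7) = 16 - 8*7/2 = 16 - 28 = -12)
B*n(10) - 16 = -108*10*(-1 + 10) - 16 = -108*10*9 - 16 = -12*810 - 16 = -9720 - 16 = -9736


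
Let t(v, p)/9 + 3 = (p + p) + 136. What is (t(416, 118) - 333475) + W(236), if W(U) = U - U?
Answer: -330154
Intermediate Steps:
W(U) = 0
t(v, p) = 1197 + 18*p (t(v, p) = -27 + 9*((p + p) + 136) = -27 + 9*(2*p + 136) = -27 + 9*(136 + 2*p) = -27 + (1224 + 18*p) = 1197 + 18*p)
(t(416, 118) - 333475) + W(236) = ((1197 + 18*118) - 333475) + 0 = ((1197 + 2124) - 333475) + 0 = (3321 - 333475) + 0 = -330154 + 0 = -330154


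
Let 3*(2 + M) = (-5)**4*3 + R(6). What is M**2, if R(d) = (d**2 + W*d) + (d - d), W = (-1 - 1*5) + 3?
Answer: 395641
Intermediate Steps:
W = -3 (W = (-1 - 5) + 3 = -6 + 3 = -3)
R(d) = d**2 - 3*d (R(d) = (d**2 - 3*d) + (d - d) = (d**2 - 3*d) + 0 = d**2 - 3*d)
M = 629 (M = -2 + ((-5)**4*3 + 6*(-3 + 6))/3 = -2 + (625*3 + 6*3)/3 = -2 + (1875 + 18)/3 = -2 + (1/3)*1893 = -2 + 631 = 629)
M**2 = 629**2 = 395641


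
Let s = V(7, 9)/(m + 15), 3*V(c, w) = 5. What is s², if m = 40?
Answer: 1/1089 ≈ 0.00091827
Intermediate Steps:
V(c, w) = 5/3 (V(c, w) = (⅓)*5 = 5/3)
s = 1/33 (s = 5/(3*(40 + 15)) = (5/3)/55 = (5/3)*(1/55) = 1/33 ≈ 0.030303)
s² = (1/33)² = 1/1089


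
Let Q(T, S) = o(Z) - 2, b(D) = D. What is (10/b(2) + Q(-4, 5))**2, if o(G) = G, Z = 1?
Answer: 16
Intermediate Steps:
Q(T, S) = -1 (Q(T, S) = 1 - 2 = -1)
(10/b(2) + Q(-4, 5))**2 = (10/2 - 1)**2 = (10*(1/2) - 1)**2 = (5 - 1)**2 = 4**2 = 16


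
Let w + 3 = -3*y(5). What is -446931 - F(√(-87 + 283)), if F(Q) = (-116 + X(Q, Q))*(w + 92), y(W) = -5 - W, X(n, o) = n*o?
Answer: -456451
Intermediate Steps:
w = 27 (w = -3 - 3*(-5 - 1*5) = -3 - 3*(-5 - 5) = -3 - 3*(-10) = -3 + 30 = 27)
F(Q) = -13804 + 119*Q² (F(Q) = (-116 + Q*Q)*(27 + 92) = (-116 + Q²)*119 = -13804 + 119*Q²)
-446931 - F(√(-87 + 283)) = -446931 - (-13804 + 119*(√(-87 + 283))²) = -446931 - (-13804 + 119*(√196)²) = -446931 - (-13804 + 119*14²) = -446931 - (-13804 + 119*196) = -446931 - (-13804 + 23324) = -446931 - 1*9520 = -446931 - 9520 = -456451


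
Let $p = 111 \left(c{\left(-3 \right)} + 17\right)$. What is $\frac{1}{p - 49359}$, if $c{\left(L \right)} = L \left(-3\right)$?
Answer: $- \frac{1}{46473} \approx -2.1518 \cdot 10^{-5}$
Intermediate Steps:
$c{\left(L \right)} = - 3 L$
$p = 2886$ ($p = 111 \left(\left(-3\right) \left(-3\right) + 17\right) = 111 \left(9 + 17\right) = 111 \cdot 26 = 2886$)
$\frac{1}{p - 49359} = \frac{1}{2886 - 49359} = \frac{1}{-46473} = - \frac{1}{46473}$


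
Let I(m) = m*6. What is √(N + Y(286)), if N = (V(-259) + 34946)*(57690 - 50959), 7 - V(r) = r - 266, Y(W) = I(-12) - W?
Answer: 2*√59700515 ≈ 15453.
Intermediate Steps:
I(m) = 6*m
Y(W) = -72 - W (Y(W) = 6*(-12) - W = -72 - W)
V(r) = 273 - r (V(r) = 7 - (r - 266) = 7 - (-266 + r) = 7 + (266 - r) = 273 - r)
N = 238802418 (N = ((273 - 1*(-259)) + 34946)*(57690 - 50959) = ((273 + 259) + 34946)*6731 = (532 + 34946)*6731 = 35478*6731 = 238802418)
√(N + Y(286)) = √(238802418 + (-72 - 1*286)) = √(238802418 + (-72 - 286)) = √(238802418 - 358) = √238802060 = 2*√59700515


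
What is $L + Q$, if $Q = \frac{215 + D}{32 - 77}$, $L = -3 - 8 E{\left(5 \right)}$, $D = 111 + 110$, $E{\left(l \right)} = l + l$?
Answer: $- \frac{4171}{45} \approx -92.689$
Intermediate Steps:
$E{\left(l \right)} = 2 l$
$D = 221$
$L = -83$ ($L = -3 - 8 \cdot 2 \cdot 5 = -3 - 80 = -83$)
$Q = - \frac{436}{45}$ ($Q = \frac{215 + 221}{32 - 77} = \frac{436}{-45} = 436 \left(- \frac{1}{45}\right) = - \frac{436}{45} \approx -9.6889$)
$L + Q = -83 - \frac{436}{45} = - \frac{4171}{45}$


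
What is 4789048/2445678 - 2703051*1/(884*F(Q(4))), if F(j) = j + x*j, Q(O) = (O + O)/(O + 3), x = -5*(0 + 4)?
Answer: 106151677255/743486112 ≈ 142.78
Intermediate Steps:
x = -20 (x = -5*4 = -20)
Q(O) = 2*O/(3 + O) (Q(O) = (2*O)/(3 + O) = 2*O/(3 + O))
F(j) = -19*j (F(j) = j - 20*j = -19*j)
4789048/2445678 - 2703051*1/(884*F(Q(4))) = 4789048/2445678 - 2703051/(-38*4/(3 + 4)*884) = 4789048*(1/2445678) - 2703051/(-38*4/7*884) = 2394524/1222839 - 2703051/(-38*4/7*884) = 2394524/1222839 - 2703051/(-19*8/7*884) = 2394524/1222839 - 2703051/((-152/7*884)) = 2394524/1222839 - 2703051/(-134368/7) = 2394524/1222839 - 2703051*(-7/134368) = 2394524/1222839 + 85617/608 = 106151677255/743486112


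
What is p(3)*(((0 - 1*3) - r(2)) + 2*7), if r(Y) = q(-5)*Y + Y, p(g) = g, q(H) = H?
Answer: 57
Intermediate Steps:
r(Y) = -4*Y (r(Y) = -5*Y + Y = -4*Y)
p(3)*(((0 - 1*3) - r(2)) + 2*7) = 3*(((0 - 1*3) - (-4)*2) + 2*7) = 3*(((0 - 3) - 1*(-8)) + 14) = 3*((-3 + 8) + 14) = 3*(5 + 14) = 3*19 = 57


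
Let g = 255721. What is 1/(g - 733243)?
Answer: -1/477522 ≈ -2.0941e-6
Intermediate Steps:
1/(g - 733243) = 1/(255721 - 733243) = 1/(-477522) = -1/477522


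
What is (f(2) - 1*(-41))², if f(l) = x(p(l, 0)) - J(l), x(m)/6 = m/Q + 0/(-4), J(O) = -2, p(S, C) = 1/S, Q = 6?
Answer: 7569/4 ≈ 1892.3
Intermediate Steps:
x(m) = m (x(m) = 6*(m/6 + 0/(-4)) = 6*(m*(⅙) + 0*(-¼)) = 6*(m/6 + 0) = 6*(m/6) = m)
f(l) = 2 + 1/l (f(l) = 1/l - 1*(-2) = 1/l + 2 = 2 + 1/l)
(f(2) - 1*(-41))² = ((2 + 1/2) - 1*(-41))² = ((2 + ½) + 41)² = (5/2 + 41)² = (87/2)² = 7569/4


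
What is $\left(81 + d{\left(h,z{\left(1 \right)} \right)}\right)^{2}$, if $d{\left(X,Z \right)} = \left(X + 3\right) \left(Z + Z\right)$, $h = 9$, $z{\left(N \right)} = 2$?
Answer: $16641$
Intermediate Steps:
$d{\left(X,Z \right)} = 2 Z \left(3 + X\right)$ ($d{\left(X,Z \right)} = \left(3 + X\right) 2 Z = 2 Z \left(3 + X\right)$)
$\left(81 + d{\left(h,z{\left(1 \right)} \right)}\right)^{2} = \left(81 + 2 \cdot 2 \left(3 + 9\right)\right)^{2} = \left(81 + 2 \cdot 2 \cdot 12\right)^{2} = \left(81 + 48\right)^{2} = 129^{2} = 16641$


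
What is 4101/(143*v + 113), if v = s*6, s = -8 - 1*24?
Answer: -4101/27343 ≈ -0.14998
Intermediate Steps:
s = -32 (s = -8 - 24 = -32)
v = -192 (v = -32*6 = -192)
4101/(143*v + 113) = 4101/(143*(-192) + 113) = 4101/(-27456 + 113) = 4101/(-27343) = 4101*(-1/27343) = -4101/27343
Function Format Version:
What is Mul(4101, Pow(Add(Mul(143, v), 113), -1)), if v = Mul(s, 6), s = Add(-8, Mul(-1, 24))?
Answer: Rational(-4101, 27343) ≈ -0.14998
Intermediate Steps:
s = -32 (s = Add(-8, -24) = -32)
v = -192 (v = Mul(-32, 6) = -192)
Mul(4101, Pow(Add(Mul(143, v), 113), -1)) = Mul(4101, Pow(Add(Mul(143, -192), 113), -1)) = Mul(4101, Pow(Add(-27456, 113), -1)) = Mul(4101, Pow(-27343, -1)) = Mul(4101, Rational(-1, 27343)) = Rational(-4101, 27343)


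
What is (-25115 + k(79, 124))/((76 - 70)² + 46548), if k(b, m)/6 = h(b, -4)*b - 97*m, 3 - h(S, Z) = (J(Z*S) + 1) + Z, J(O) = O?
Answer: 55345/46584 ≈ 1.1881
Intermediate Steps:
h(S, Z) = 2 - Z - S*Z (h(S, Z) = 3 - ((Z*S + 1) + Z) = 3 - ((S*Z + 1) + Z) = 3 - ((1 + S*Z) + Z) = 3 - (1 + Z + S*Z) = 3 + (-1 - Z - S*Z) = 2 - Z - S*Z)
k(b, m) = -582*m + 6*b*(6 + 4*b) (k(b, m) = 6*((2 - 1*(-4) - 1*b*(-4))*b - 97*m) = 6*((2 + 4 + 4*b)*b - 97*m) = 6*((6 + 4*b)*b - 97*m) = 6*(b*(6 + 4*b) - 97*m) = 6*(-97*m + b*(6 + 4*b)) = -582*m + 6*b*(6 + 4*b))
(-25115 + k(79, 124))/((76 - 70)² + 46548) = (-25115 + (-582*124 + 24*79² + 36*79))/((76 - 70)² + 46548) = (-25115 + (-72168 + 24*6241 + 2844))/(6² + 46548) = (-25115 + (-72168 + 149784 + 2844))/(36 + 46548) = (-25115 + 80460)/46584 = 55345*(1/46584) = 55345/46584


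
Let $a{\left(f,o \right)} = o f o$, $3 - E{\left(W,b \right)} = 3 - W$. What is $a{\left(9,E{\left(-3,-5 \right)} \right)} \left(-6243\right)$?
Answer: $-505683$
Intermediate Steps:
$E{\left(W,b \right)} = W$ ($E{\left(W,b \right)} = 3 - \left(3 - W\right) = 3 + \left(-3 + W\right) = W$)
$a{\left(f,o \right)} = f o^{2}$ ($a{\left(f,o \right)} = f o o = f o^{2}$)
$a{\left(9,E{\left(-3,-5 \right)} \right)} \left(-6243\right) = 9 \left(-3\right)^{2} \left(-6243\right) = 9 \cdot 9 \left(-6243\right) = 81 \left(-6243\right) = -505683$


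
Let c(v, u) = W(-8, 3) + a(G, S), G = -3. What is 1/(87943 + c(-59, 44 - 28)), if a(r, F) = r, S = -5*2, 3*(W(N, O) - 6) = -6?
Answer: 1/87944 ≈ 1.1371e-5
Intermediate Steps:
W(N, O) = 4 (W(N, O) = 6 + (⅓)*(-6) = 6 - 2 = 4)
S = -10
c(v, u) = 1 (c(v, u) = 4 - 3 = 1)
1/(87943 + c(-59, 44 - 28)) = 1/(87943 + 1) = 1/87944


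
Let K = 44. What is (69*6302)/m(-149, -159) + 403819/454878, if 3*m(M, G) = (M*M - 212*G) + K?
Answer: 68443289311/2827976526 ≈ 24.202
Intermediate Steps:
m(M, G) = 44/3 - 212*G/3 + M²/3 (m(M, G) = ((M*M - 212*G) + 44)/3 = ((M² - 212*G) + 44)/3 = (44 + M² - 212*G)/3 = 44/3 - 212*G/3 + M²/3)
(69*6302)/m(-149, -159) + 403819/454878 = (69*6302)/(44/3 - 212/3*(-159) + (⅓)*(-149)²) + 403819/454878 = 434838/(44/3 + 11236 + (⅓)*22201) + 403819*(1/454878) = 434838/(44/3 + 11236 + 22201/3) + 403819/454878 = 434838/18651 + 403819/454878 = 434838*(1/18651) + 403819/454878 = 144946/6217 + 403819/454878 = 68443289311/2827976526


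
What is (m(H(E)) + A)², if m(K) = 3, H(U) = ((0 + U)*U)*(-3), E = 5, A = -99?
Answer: 9216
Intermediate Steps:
H(U) = -3*U² (H(U) = (U*U)*(-3) = U²*(-3) = -3*U²)
(m(H(E)) + A)² = (3 - 99)² = (-96)² = 9216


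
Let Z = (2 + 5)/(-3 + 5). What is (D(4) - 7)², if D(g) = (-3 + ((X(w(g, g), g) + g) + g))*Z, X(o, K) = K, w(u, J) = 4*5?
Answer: 2401/4 ≈ 600.25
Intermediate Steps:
w(u, J) = 20
Z = 7/2 ≈ 3.5000
D(g) = -21/2 + 21*g/2 (D(g) = (-3 + ((g + g) + g))*(7/2) = (-3 + (2*g + g))*(7/2) = (-3 + 3*g)*(7/2) = -21/2 + 21*g/2)
(D(4) - 7)² = ((-21/2 + (21/2)*4) - 7)² = ((-21/2 + 42) - 7)² = (63/2 - 7)² = (49/2)² = 2401/4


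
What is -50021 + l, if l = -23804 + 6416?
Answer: -67409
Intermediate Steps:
l = -17388
-50021 + l = -50021 - 17388 = -67409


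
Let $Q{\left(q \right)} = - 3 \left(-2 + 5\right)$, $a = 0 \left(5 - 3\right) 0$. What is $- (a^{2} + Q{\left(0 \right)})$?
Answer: $9$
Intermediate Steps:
$a = 0$ ($a = 0 \left(5 - 3\right) 0 = 0 \cdot 2 \cdot 0 = 0 \cdot 0 = 0$)
$Q{\left(q \right)} = -9$ ($Q{\left(q \right)} = \left(-3\right) 3 = -9$)
$- (a^{2} + Q{\left(0 \right)}) = - (0^{2} - 9) = - (0 - 9) = \left(-1\right) \left(-9\right) = 9$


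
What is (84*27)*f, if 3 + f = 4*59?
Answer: 528444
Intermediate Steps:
f = 233 (f = -3 + 4*59 = -3 + 236 = 233)
(84*27)*f = (84*27)*233 = 2268*233 = 528444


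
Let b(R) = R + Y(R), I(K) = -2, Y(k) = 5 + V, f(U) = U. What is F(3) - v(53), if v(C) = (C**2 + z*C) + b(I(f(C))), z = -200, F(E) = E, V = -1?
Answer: 7792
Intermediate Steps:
Y(k) = 4 (Y(k) = 5 - 1 = 4)
b(R) = 4 + R (b(R) = R + 4 = 4 + R)
v(C) = 2 + C**2 - 200*C (v(C) = (C**2 - 200*C) + (4 - 2) = (C**2 - 200*C) + 2 = 2 + C**2 - 200*C)
F(3) - v(53) = 3 - (2 + 53**2 - 200*53) = 3 - (2 + 2809 - 10600) = 3 - 1*(-7789) = 3 + 7789 = 7792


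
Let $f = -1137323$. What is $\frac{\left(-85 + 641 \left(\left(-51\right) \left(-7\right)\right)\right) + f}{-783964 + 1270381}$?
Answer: $- \frac{302857}{162139} \approx -1.8679$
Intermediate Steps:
$\frac{\left(-85 + 641 \left(\left(-51\right) \left(-7\right)\right)\right) + f}{-783964 + 1270381} = \frac{\left(-85 + 641 \left(\left(-51\right) \left(-7\right)\right)\right) - 1137323}{-783964 + 1270381} = \frac{\left(-85 + 641 \cdot 357\right) - 1137323}{486417} = \left(\left(-85 + 228837\right) - 1137323\right) \frac{1}{486417} = \left(228752 - 1137323\right) \frac{1}{486417} = \left(-908571\right) \frac{1}{486417} = - \frac{302857}{162139}$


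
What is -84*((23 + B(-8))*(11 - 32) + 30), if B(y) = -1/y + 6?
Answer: 97713/2 ≈ 48857.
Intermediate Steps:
B(y) = 6 - 1/y
-84*((23 + B(-8))*(11 - 32) + 30) = -84*((23 + (6 - 1/(-8)))*(11 - 32) + 30) = -84*((23 + (6 - 1*(-1/8)))*(-21) + 30) = -84*((23 + (6 + 1/8))*(-21) + 30) = -84*((23 + 49/8)*(-21) + 30) = -84*((233/8)*(-21) + 30) = -84*(-4893/8 + 30) = -84*(-4653/8) = 97713/2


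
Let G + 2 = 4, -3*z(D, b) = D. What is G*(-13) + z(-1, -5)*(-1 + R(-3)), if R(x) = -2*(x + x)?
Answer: -67/3 ≈ -22.333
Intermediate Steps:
z(D, b) = -D/3
G = 2 (G = -2 + 4 = 2)
R(x) = -4*x
G*(-13) + z(-1, -5)*(-1 + R(-3)) = 2*(-13) + (-⅓*(-1))*(-1 - 4*(-3)) = -26 + (-1 + 12)/3 = -26 + (⅓)*11 = -26 + 11/3 = -67/3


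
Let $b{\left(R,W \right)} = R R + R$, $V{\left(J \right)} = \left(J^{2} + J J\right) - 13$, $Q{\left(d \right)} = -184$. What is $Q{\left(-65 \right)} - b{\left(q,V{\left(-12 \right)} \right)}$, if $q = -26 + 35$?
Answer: $-274$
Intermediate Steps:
$q = 9$
$V{\left(J \right)} = -13 + 2 J^{2}$ ($V{\left(J \right)} = \left(J^{2} + J^{2}\right) - 13 = 2 J^{2} - 13 = -13 + 2 J^{2}$)
$b{\left(R,W \right)} = R + R^{2}$ ($b{\left(R,W \right)} = R^{2} + R = R + R^{2}$)
$Q{\left(-65 \right)} - b{\left(q,V{\left(-12 \right)} \right)} = -184 - 9 \left(1 + 9\right) = -184 - 9 \cdot 10 = -184 - 90 = -274$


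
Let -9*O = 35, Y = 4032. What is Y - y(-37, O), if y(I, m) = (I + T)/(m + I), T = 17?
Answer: 370899/92 ≈ 4031.5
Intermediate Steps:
O = -35/9 (O = -⅑*35 = -35/9 ≈ -3.8889)
y(I, m) = (17 + I)/(I + m) (y(I, m) = (I + 17)/(m + I) = (17 + I)/(I + m))
Y - y(-37, O) = 4032 - (17 - 37)/(-37 - 35/9) = 4032 - (-20)/(-368/9) = 4032 - (-9)*(-20)/368 = 4032 - 1*45/92 = 4032 - 45/92 = 370899/92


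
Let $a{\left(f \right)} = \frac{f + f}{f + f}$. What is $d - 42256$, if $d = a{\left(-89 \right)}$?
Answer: $-42255$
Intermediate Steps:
$a{\left(f \right)} = 1$ ($a{\left(f \right)} = \frac{2 f}{2 f} = 2 f \frac{1}{2 f} = 1$)
$d = 1$
$d - 42256 = 1 - 42256 = -42255$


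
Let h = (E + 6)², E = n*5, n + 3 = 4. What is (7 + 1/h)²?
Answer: 719104/14641 ≈ 49.116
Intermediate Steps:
n = 1 (n = -3 + 4 = 1)
E = 5 (E = 1*5 = 5)
h = 121 (h = (5 + 6)² = 11² = 121)
(7 + 1/h)² = (7 + 1/121)² = (848/121)² = 719104/14641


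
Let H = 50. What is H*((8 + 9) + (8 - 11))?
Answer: 700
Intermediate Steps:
H*((8 + 9) + (8 - 11)) = 50*((8 + 9) + (8 - 11)) = 50*(17 - 3) = 50*14 = 700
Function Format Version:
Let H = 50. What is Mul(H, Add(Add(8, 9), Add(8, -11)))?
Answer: 700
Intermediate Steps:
Mul(H, Add(Add(8, 9), Add(8, -11))) = Mul(50, Add(Add(8, 9), Add(8, -11))) = Mul(50, Add(17, -3)) = Mul(50, 14) = 700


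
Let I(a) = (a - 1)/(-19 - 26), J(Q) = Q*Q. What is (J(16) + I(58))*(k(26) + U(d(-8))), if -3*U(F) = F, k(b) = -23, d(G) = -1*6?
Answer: -26747/5 ≈ -5349.4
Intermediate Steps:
d(G) = -6
J(Q) = Q²
U(F) = -F/3
I(a) = 1/45 - a/45 (I(a) = (-1 + a)/(-45) = (-1 + a)*(-1/45) = 1/45 - a/45)
(J(16) + I(58))*(k(26) + U(d(-8))) = (16² + (1/45 - 1/45*58))*(-23 - ⅓*(-6)) = (256 + (1/45 - 58/45))*(-23 + 2) = (256 - 19/15)*(-21) = (3821/15)*(-21) = -26747/5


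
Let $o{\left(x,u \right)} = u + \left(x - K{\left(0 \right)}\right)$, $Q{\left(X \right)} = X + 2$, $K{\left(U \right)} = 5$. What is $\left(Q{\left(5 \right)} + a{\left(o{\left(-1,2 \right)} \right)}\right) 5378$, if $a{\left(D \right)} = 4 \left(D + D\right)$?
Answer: $-134450$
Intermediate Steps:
$Q{\left(X \right)} = 2 + X$
$o{\left(x,u \right)} = -5 + u + x$ ($o{\left(x,u \right)} = u + \left(x - 5\right) = u + \left(-5 + x\right) = -5 + u + x$)
$a{\left(D \right)} = 8 D$ ($a{\left(D \right)} = 4 \cdot 2 D = 8 D$)
$\left(Q{\left(5 \right)} + a{\left(o{\left(-1,2 \right)} \right)}\right) 5378 = \left(\left(2 + 5\right) + 8 \left(-5 + 2 - 1\right)\right) 5378 = \left(7 + 8 \left(-4\right)\right) 5378 = \left(7 - 32\right) 5378 = \left(-25\right) 5378 = -134450$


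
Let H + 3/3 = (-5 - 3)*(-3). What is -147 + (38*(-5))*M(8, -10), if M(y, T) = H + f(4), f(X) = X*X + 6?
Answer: -8697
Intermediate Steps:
f(X) = 6 + X² (f(X) = X² + 6 = 6 + X²)
H = 23 (H = -1 + (-5 - 3)*(-3) = -1 - 8*(-3) = -1 + 24 = 23)
M(y, T) = 45 (M(y, T) = 23 + (6 + 4²) = 23 + (6 + 16) = 23 + 22 = 45)
-147 + (38*(-5))*M(8, -10) = -147 + (38*(-5))*45 = -147 - 190*45 = -147 - 8550 = -8697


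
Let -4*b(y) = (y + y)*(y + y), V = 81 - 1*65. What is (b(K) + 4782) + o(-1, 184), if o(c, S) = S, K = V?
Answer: 4710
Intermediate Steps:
V = 16 (V = 81 - 65 = 16)
K = 16
b(y) = -y² (b(y) = -(y + y)*(y + y)/4 = -2*y*2*y/4 = -y²)
(b(K) + 4782) + o(-1, 184) = (-1*16² + 4782) + 184 = (-1*256 + 4782) + 184 = (-256 + 4782) + 184 = 4526 + 184 = 4710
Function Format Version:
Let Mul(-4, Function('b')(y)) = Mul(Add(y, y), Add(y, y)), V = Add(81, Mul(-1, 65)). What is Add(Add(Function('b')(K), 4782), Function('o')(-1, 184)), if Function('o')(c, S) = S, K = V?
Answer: 4710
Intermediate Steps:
V = 16 (V = Add(81, -65) = 16)
K = 16
Function('b')(y) = Mul(-1, Pow(y, 2)) (Function('b')(y) = Mul(Rational(-1, 4), Mul(Add(y, y), Add(y, y))) = Mul(Rational(-1, 4), Mul(Mul(2, y), Mul(2, y))) = Mul(Rational(-1, 4), Mul(4, Pow(y, 2))) = Mul(-1, Pow(y, 2)))
Add(Add(Function('b')(K), 4782), Function('o')(-1, 184)) = Add(Add(Mul(-1, Pow(16, 2)), 4782), 184) = Add(Add(Mul(-1, 256), 4782), 184) = Add(Add(-256, 4782), 184) = Add(4526, 184) = 4710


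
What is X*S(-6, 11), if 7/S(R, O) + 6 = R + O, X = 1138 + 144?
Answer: -8974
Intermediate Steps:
X = 1282
S(R, O) = 7/(-6 + O + R) (S(R, O) = 7/(-6 + (R + O)) = 7/(-6 + (O + R)) = 7/(-6 + O + R))
X*S(-6, 11) = 1282*(7/(-6 + 11 - 6)) = 1282*(7/(-1)) = 1282*(7*(-1)) = 1282*(-7) = -8974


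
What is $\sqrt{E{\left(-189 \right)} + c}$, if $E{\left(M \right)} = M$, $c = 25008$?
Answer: $\sqrt{24819} \approx 157.54$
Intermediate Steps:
$\sqrt{E{\left(-189 \right)} + c} = \sqrt{-189 + 25008} = \sqrt{24819}$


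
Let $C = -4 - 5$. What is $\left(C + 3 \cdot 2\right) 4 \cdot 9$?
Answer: $-108$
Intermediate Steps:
$C = -9$
$\left(C + 3 \cdot 2\right) 4 \cdot 9 = \left(-9 + 3 \cdot 2\right) 4 \cdot 9 = \left(-9 + 6\right) 4 \cdot 9 = \left(-3\right) 4 \cdot 9 = \left(-12\right) 9 = -108$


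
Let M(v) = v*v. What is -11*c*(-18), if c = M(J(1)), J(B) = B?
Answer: 198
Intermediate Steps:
M(v) = v**2
c = 1 (c = 1**2 = 1)
-11*c*(-18) = -11*1*(-18) = -11*(-18) = 198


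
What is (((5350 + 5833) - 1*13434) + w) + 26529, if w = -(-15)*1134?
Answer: 41288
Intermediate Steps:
w = 17010 (w = -1*(-17010) = 17010)
(((5350 + 5833) - 1*13434) + w) + 26529 = (((5350 + 5833) - 1*13434) + 17010) + 26529 = ((11183 - 13434) + 17010) + 26529 = (-2251 + 17010) + 26529 = 14759 + 26529 = 41288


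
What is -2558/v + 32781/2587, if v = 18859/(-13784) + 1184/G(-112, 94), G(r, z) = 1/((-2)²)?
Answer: 2048142776801/168833220855 ≈ 12.131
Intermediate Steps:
G(r, z) = ¼ (G(r, z) = 1/4 = ¼)
v = 65262165/13784 (v = 18859/(-13784) + 1184/(¼) = 18859*(-1/13784) + 1184*4 = -18859/13784 + 4736 = 65262165/13784 ≈ 4734.6)
-2558/v + 32781/2587 = -2558/65262165/13784 + 32781/2587 = -2558*13784/65262165 + 32781*(1/2587) = -35259472/65262165 + 32781/2587 = 2048142776801/168833220855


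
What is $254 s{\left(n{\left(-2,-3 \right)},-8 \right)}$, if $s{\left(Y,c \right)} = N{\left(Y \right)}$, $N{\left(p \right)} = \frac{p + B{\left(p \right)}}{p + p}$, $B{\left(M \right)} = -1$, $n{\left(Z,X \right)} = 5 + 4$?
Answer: $\frac{1016}{9} \approx 112.89$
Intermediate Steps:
$n{\left(Z,X \right)} = 9$
$N{\left(p \right)} = \frac{-1 + p}{2 p}$ ($N{\left(p \right)} = \frac{p - 1}{p + p} = \frac{-1 + p}{2 p}$)
$s{\left(Y,c \right)} = \frac{-1 + Y}{2 Y}$
$254 s{\left(n{\left(-2,-3 \right)},-8 \right)} = 254 \frac{-1 + 9}{2 \cdot 9} = 254 \cdot \frac{1}{2} \cdot \frac{1}{9} \cdot 8 = 254 \cdot \frac{4}{9} = \frac{1016}{9}$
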